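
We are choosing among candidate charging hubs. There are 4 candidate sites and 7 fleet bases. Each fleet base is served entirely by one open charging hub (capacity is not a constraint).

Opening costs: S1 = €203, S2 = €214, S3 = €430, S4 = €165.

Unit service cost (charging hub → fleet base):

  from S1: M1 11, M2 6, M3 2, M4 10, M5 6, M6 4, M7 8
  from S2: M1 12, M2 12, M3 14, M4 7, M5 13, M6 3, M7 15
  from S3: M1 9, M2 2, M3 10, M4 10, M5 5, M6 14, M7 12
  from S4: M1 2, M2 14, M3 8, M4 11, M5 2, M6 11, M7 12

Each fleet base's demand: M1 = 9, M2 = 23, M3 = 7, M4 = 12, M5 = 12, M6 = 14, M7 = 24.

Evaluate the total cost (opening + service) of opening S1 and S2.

Total cost: 1058

Each fleet base is assigned to its cheapest site among the open ones.
{S1, S2}: M1→S1 11·9=99, M2→S1 6·23=138, M3→S1 2·7=14, M4→S2 7·12=84, M5→S1 6·12=72, M6→S2 3·14=42, M7→S1 8·24=192. Service 641; fixed 417; total 1058.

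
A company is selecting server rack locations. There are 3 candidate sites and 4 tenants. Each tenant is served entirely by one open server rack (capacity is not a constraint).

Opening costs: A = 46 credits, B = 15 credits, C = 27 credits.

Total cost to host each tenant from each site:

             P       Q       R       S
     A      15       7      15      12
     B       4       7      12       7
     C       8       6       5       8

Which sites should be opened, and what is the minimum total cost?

Open B only; minimum total cost 45.

For any fixed open set, each tenant goes to its cheapest open site; total = fixed + service.
{B}: P→B 4, Q→B 7, R→B 12, S→B 7. Service 30; fixed 15; total 45.
{C}: service 27 + fixed 27 = 54
{B, C}: P→B 4, Q→C 6, R→C 5, S→B 7. Service 22; fixed 42; total 64.
{A, B, C}: service 22 + fixed 88 = 110
No other subset beats 45.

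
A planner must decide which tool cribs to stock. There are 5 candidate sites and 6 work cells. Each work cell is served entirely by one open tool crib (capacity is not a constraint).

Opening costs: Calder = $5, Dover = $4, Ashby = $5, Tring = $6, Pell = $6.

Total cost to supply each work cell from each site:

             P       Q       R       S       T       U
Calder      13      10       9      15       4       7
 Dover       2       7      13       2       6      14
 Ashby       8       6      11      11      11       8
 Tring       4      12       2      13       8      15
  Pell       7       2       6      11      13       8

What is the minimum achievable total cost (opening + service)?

For any fixed open set, each work cell goes to its cheapest open site; total = fixed + service.
{Dover, Pell}: P→Dover 2, Q→Pell 2, R→Pell 6, S→Dover 2, T→Dover 6, U→Pell 8. Service 26; fixed 10; total 36.
{Calder, Dover, Pell}: service 23 + fixed 15 = 38
{Dover, Tring, Pell}: service 22 + fixed 16 = 38
{Calder, Dover, Ashby, Tring, Pell}: service 19 + fixed 26 = 45
No other subset beats 36.

Minimum total cost: 36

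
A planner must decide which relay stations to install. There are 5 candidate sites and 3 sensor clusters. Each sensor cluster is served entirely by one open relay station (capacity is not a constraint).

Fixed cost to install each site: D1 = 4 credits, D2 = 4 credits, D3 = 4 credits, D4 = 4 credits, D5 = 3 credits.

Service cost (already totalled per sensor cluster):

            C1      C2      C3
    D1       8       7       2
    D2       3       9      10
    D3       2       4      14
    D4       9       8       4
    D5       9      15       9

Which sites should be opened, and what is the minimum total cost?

For any fixed open set, each sensor cluster goes to its cheapest open site; total = fixed + service.
{D1, D3}: C1→D3 2, C2→D3 4, C3→D1 2. Service 8; fixed 8; total 16.
{D3, D4}: service 10 + fixed 8 = 18
{D1, D3, D5}: service 8 + fixed 11 = 19
{D1, D2, D3, D4, D5}: service 8 + fixed 19 = 27
No other subset beats 16.

Open D1 and D3; minimum total cost 16.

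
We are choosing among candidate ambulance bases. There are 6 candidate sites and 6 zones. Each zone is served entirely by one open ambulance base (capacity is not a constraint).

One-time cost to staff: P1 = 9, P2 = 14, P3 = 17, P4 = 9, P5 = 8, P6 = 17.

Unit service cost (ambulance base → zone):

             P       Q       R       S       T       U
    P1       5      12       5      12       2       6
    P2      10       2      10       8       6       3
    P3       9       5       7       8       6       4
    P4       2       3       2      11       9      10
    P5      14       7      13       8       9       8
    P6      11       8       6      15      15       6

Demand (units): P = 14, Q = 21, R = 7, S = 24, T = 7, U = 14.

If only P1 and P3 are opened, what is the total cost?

Total cost: 498

Each zone is assigned to its cheapest site among the open ones.
{P1, P3}: P→P1 5·14=70, Q→P3 5·21=105, R→P1 5·7=35, S→P3 8·24=192, T→P1 2·7=14, U→P3 4·14=56. Service 472; fixed 26; total 498.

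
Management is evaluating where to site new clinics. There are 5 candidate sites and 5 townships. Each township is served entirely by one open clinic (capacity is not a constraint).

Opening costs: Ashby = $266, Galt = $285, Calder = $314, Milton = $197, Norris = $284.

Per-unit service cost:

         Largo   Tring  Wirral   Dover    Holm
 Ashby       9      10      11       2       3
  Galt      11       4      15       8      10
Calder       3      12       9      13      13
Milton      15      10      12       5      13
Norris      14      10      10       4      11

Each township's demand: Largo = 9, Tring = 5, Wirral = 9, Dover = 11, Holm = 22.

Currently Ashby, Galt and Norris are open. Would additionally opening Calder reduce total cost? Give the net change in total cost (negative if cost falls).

Current service cost with {Ashby, Galt, Norris}: 279.
Adding Calder: each township re-picks its cheapest; new service cost 216, saving 63.
Extra fixed cost: 314. Net change = 314 − 63 = 251.
(Totals: 1114 → 1365.)

No — net change +251 (cost rises by 251).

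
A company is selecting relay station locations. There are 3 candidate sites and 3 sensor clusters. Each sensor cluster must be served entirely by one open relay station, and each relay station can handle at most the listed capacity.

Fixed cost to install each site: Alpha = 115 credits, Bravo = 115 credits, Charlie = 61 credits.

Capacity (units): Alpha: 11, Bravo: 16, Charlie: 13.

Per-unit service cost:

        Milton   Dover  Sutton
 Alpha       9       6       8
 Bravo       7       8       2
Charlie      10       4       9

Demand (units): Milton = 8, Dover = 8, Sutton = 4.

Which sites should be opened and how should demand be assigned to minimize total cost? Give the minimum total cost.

Minimum total cost: 272

Open {Bravo, Charlie}: Milton→Bravo 7·8=56, Dover→Charlie 4·8=32, Sutton→Bravo 2·4=8.
Loads: Bravo carries 12/16, Charlie carries 8/13. Service 96; fixed 176; total 272.
Next best feasible plan costs 300.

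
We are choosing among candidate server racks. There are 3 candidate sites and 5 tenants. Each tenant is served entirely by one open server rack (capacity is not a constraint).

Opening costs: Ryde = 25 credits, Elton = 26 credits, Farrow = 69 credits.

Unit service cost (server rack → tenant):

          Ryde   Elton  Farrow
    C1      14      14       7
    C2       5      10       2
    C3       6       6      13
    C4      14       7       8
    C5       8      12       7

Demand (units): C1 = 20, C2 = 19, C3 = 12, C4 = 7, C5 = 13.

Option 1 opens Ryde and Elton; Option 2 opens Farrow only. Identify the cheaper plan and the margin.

Option 1: {Ryde, Elton}: C1→Ryde 14·20=280, C2→Ryde 5·19=95, C3→Ryde 6·12=72, C4→Elton 7·7=49, C5→Ryde 8·13=104. Service 600; fixed 51; total 651.
Option 2: {Farrow}: C1→Farrow 7·20=140, C2→Farrow 2·19=38, C3→Farrow 13·12=156, C4→Farrow 8·7=56, C5→Farrow 7·13=91. Service 481; fixed 69; total 550.
Difference: |651 − 550| = 101.

Option 2 is cheaper by 101.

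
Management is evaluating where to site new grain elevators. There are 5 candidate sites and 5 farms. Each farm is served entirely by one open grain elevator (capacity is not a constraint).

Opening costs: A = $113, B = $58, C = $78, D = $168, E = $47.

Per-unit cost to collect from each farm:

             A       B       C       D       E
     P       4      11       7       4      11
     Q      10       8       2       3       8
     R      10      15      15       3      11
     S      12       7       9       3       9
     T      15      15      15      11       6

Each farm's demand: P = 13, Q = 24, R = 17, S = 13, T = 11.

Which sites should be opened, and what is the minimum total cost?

Open D and E; minimum total cost 495.

For any fixed open set, each farm goes to its cheapest open site; total = fixed + service.
{D, E}: P→D 4·13=52, Q→D 3·24=72, R→D 3·17=51, S→D 3·13=39, T→E 6·11=66. Service 280; fixed 215; total 495.
{D}: P→D 4·13=52, Q→D 3·24=72, R→D 3·17=51, S→D 3·13=39, T→D 11·11=121. Service 335; fixed 168; total 503.
{C, D, E}: P→D 4·13=52, Q→C 2·24=48, R→D 3·17=51, S→D 3·13=39, T→E 6·11=66. Service 256; fixed 293; total 549.
{A, B, C, D, E}: service 256 + fixed 464 = 720
No other subset beats 495.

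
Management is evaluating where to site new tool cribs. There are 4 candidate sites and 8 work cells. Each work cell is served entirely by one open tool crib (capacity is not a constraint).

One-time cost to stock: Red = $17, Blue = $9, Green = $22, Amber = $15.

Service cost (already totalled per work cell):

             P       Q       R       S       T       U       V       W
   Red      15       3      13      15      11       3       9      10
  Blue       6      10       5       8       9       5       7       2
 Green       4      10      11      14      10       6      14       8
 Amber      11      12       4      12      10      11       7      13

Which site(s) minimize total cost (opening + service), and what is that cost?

Open Blue only; minimum total cost 61.

For any fixed open set, each work cell goes to its cheapest open site; total = fixed + service.
{Blue}: P→Blue 6, Q→Blue 10, R→Blue 5, S→Blue 8, T→Blue 9, U→Blue 5, V→Blue 7, W→Blue 2. Service 52; fixed 9; total 61.
{Red, Blue}: P→Blue 6, Q→Red 3, R→Blue 5, S→Blue 8, T→Blue 9, U→Red 3, V→Blue 7, W→Blue 2. Service 43; fixed 26; total 69.
{Blue, Amber}: service 51 + fixed 24 = 75
{Red, Blue, Green, Amber}: service 40 + fixed 63 = 103
No other subset beats 61.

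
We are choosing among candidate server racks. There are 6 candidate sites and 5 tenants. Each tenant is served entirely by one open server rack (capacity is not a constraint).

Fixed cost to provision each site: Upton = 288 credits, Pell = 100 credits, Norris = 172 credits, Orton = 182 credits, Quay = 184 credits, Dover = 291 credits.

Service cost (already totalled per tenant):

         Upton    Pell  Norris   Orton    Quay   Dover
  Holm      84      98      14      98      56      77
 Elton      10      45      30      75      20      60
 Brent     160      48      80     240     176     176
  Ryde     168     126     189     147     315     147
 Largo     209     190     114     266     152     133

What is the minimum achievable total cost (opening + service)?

For any fixed open set, each tenant goes to its cheapest open site; total = fixed + service.
{Norris}: Holm→Norris 14, Elton→Norris 30, Brent→Norris 80, Ryde→Norris 189, Largo→Norris 114. Service 427; fixed 172; total 599.
{Pell, Norris}: service 332 + fixed 272 = 604
{Pell}: service 507 + fixed 100 = 607
{Upton, Pell, Norris, Orton, Quay, Dover}: service 312 + fixed 1217 = 1529
No other subset beats 599.

Minimum total cost: 599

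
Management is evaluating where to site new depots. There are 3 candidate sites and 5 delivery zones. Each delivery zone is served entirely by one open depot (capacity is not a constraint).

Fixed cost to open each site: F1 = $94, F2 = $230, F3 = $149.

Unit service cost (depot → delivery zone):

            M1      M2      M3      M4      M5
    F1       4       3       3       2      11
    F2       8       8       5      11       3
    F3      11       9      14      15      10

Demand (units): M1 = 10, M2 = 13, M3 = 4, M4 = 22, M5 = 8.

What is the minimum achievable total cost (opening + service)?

Minimum total cost: 317

For any fixed open set, each delivery zone goes to its cheapest open site; total = fixed + service.
{F1}: M1→F1 4·10=40, M2→F1 3·13=39, M3→F1 3·4=12, M4→F1 2·22=44, M5→F1 11·8=88. Service 223; fixed 94; total 317.
{F1, F3}: service 215 + fixed 243 = 458
{F1, F2}: service 159 + fixed 324 = 483
{F1, F2, F3}: service 159 + fixed 473 = 632
No other subset beats 317.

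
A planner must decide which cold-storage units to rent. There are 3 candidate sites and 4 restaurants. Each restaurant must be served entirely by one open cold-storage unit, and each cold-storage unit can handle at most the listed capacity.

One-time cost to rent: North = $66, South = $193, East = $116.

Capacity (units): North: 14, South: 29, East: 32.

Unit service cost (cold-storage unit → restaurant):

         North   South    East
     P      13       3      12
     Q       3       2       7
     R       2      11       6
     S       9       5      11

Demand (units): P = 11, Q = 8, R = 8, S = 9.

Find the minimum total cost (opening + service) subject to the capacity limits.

Minimum total cost: 369

Open {North, South}: P→South 3·11=33, Q→South 2·8=16, R→North 2·8=16, S→South 5·9=45.
Loads: North carries 8/14, South carries 28/29. Service 110; fixed 259; total 369.
Next best feasible plan costs 449.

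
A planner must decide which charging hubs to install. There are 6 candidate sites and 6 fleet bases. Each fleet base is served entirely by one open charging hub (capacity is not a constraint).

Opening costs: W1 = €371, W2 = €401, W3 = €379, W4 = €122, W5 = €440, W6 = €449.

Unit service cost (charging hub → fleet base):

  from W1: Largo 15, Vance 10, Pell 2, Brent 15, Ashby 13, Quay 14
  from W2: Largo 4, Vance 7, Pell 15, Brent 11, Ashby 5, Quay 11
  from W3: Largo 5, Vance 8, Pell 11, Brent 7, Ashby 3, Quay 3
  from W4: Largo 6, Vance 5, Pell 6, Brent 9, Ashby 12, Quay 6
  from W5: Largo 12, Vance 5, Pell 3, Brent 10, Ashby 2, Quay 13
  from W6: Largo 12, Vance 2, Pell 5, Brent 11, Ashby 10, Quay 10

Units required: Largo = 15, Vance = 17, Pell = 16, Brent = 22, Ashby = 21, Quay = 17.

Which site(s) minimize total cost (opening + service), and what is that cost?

For any fixed open set, each fleet base goes to its cheapest open site; total = fixed + service.
{W4}: Largo→W4 6·15=90, Vance→W4 5·17=85, Pell→W4 6·16=96, Brent→W4 9·22=198, Ashby→W4 12·21=252, Quay→W4 6·17=102. Service 823; fixed 122; total 945.
{W3, W4}: service 524 + fixed 501 = 1025
{W3}: service 655 + fixed 379 = 1034
{W1, W2, W3, W4, W5, W6}: Largo→W2 4·15=60, Vance→W6 2·17=34, Pell→W1 2·16=32, Brent→W3 7·22=154, Ashby→W5 2·21=42, Quay→W3 3·17=51. Service 373; fixed 2162; total 2535.
No other subset beats 945.

Open W4 only; minimum total cost 945.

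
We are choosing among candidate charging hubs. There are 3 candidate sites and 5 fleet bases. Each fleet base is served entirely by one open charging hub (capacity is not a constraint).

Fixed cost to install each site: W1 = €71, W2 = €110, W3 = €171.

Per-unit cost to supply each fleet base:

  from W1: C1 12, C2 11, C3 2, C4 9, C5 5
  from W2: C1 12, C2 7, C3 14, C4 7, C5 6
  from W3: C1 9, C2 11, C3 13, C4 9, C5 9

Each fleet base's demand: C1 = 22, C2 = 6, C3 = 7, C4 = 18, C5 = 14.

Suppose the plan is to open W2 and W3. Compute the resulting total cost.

Total cost: 822

Each fleet base is assigned to its cheapest site among the open ones.
{W2, W3}: C1→W3 9·22=198, C2→W2 7·6=42, C3→W3 13·7=91, C4→W2 7·18=126, C5→W2 6·14=84. Service 541; fixed 281; total 822.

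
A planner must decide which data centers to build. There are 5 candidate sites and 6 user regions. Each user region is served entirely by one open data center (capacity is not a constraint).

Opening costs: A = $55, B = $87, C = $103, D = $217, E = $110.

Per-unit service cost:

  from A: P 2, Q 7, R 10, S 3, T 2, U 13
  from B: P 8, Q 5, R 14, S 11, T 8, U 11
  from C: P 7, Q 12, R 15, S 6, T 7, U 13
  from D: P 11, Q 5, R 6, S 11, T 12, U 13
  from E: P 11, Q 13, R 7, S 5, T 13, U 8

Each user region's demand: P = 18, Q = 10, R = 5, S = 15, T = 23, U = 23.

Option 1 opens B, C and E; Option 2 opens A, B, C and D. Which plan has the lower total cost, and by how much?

Option 1: {B, C, E}: P→C 7·18=126, Q→B 5·10=50, R→E 7·5=35, S→E 5·15=75, T→C 7·23=161, U→E 8·23=184. Service 631; fixed 300; total 931.
Option 2: {A, B, C, D}: P→A 2·18=36, Q→B 5·10=50, R→D 6·5=30, S→A 3·15=45, T→A 2·23=46, U→B 11·23=253. Service 460; fixed 462; total 922.
Difference: |931 − 922| = 9.

Option 2 is cheaper by 9.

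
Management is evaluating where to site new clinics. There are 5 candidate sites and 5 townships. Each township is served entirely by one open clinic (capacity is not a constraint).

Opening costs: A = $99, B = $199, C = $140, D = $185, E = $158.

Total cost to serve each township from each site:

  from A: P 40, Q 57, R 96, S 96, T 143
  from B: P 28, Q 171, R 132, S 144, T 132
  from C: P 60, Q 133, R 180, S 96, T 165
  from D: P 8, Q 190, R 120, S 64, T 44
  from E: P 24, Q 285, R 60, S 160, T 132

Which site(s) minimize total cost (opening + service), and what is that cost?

For any fixed open set, each township goes to its cheapest open site; total = fixed + service.
{A}: P→A 40, Q→A 57, R→A 96, S→A 96, T→A 143. Service 432; fixed 99; total 531.
{A, D}: service 269 + fixed 284 = 553
{D}: service 426 + fixed 185 = 611
{A, B, C, D, E}: service 233 + fixed 781 = 1014
No other subset beats 531.

Open A only; minimum total cost 531.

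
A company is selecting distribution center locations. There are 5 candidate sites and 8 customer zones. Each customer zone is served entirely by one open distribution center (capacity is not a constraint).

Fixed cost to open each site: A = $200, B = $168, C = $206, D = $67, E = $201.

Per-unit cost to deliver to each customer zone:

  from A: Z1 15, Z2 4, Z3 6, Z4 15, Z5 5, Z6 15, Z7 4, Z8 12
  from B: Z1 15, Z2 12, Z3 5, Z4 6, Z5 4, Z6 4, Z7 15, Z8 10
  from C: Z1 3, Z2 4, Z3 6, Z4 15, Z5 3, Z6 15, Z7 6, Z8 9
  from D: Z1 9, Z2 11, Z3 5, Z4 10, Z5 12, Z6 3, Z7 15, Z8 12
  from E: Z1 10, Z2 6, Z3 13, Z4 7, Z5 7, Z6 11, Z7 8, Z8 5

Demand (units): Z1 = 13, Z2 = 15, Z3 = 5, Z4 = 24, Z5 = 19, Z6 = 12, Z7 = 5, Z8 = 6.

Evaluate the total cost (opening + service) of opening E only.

Each customer zone is assigned to its cheapest site among the open ones.
{E}: Z1→E 10·13=130, Z2→E 6·15=90, Z3→E 13·5=65, Z4→E 7·24=168, Z5→E 7·19=133, Z6→E 11·12=132, Z7→E 8·5=40, Z8→E 5·6=30. Service 788; fixed 201; total 989.

Total cost: 989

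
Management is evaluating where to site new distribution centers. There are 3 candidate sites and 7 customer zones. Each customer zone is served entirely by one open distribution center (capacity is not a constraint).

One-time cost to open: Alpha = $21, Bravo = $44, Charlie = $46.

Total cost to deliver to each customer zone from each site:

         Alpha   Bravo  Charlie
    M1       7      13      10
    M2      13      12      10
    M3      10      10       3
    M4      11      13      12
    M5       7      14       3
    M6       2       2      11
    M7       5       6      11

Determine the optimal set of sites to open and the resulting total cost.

For any fixed open set, each customer zone goes to its cheapest open site; total = fixed + service.
{Alpha}: M1→Alpha 7, M2→Alpha 13, M3→Alpha 10, M4→Alpha 11, M5→Alpha 7, M6→Alpha 2, M7→Alpha 5. Service 55; fixed 21; total 76.
{Charlie}: service 60 + fixed 46 = 106
{Alpha, Charlie}: service 41 + fixed 67 = 108
{Alpha, Bravo, Charlie}: M1→Alpha 7, M2→Charlie 10, M3→Charlie 3, M4→Alpha 11, M5→Charlie 3, M6→Alpha 2, M7→Alpha 5. Service 41; fixed 111; total 152.
(All 7 nonempty subsets were checked; Alpha only is lowest.)

Open Alpha only; minimum total cost 76.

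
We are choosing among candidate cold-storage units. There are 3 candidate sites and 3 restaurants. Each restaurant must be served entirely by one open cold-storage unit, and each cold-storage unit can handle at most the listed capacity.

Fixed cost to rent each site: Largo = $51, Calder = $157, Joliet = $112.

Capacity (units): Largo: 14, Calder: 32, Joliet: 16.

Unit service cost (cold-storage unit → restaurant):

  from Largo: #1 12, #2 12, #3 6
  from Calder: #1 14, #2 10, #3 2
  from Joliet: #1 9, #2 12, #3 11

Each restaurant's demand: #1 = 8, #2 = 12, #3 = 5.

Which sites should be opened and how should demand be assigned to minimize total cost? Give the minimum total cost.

Minimum total cost: 399

Open {Calder}: #1→Calder 14·8=112, #2→Calder 10·12=120, #3→Calder 2·5=10.
Loads: Calder carries 25/32. Service 242; fixed 157; total 399.
Next best feasible plan costs 433.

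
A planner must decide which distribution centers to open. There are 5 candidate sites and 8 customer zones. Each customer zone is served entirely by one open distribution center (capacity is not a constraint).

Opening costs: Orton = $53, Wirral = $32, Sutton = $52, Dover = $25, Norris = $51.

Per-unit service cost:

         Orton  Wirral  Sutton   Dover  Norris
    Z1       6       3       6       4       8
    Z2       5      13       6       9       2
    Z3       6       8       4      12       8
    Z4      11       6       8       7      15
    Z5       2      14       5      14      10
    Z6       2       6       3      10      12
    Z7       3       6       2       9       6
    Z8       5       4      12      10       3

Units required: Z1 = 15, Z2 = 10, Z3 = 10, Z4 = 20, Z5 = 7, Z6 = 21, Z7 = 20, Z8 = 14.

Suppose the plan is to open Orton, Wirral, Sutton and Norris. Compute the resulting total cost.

Each customer zone is assigned to its cheapest site among the open ones.
{Orton, Wirral, Sutton, Norris}: Z1→Wirral 3·15=45, Z2→Norris 2·10=20, Z3→Sutton 4·10=40, Z4→Wirral 6·20=120, Z5→Orton 2·7=14, Z6→Orton 2·21=42, Z7→Sutton 2·20=40, Z8→Norris 3·14=42. Service 363; fixed 188; total 551.

Total cost: 551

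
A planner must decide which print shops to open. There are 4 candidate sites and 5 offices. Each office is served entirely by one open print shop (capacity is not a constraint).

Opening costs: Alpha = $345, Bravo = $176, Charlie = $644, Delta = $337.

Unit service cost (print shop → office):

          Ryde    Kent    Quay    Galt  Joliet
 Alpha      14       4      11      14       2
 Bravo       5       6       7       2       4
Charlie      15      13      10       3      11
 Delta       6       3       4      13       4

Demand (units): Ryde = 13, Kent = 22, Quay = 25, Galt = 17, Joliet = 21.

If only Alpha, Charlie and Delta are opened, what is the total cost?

Total cost: 1663

Each office is assigned to its cheapest site among the open ones.
{Alpha, Charlie, Delta}: Ryde→Delta 6·13=78, Kent→Delta 3·22=66, Quay→Delta 4·25=100, Galt→Charlie 3·17=51, Joliet→Alpha 2·21=42. Service 337; fixed 1326; total 1663.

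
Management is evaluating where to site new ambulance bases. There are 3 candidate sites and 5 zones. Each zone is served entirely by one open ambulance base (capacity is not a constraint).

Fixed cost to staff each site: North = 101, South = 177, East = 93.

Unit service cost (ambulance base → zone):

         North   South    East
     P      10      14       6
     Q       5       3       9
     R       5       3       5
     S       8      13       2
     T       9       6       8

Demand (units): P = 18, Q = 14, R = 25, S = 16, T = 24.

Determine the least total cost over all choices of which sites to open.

For any fixed open set, each zone goes to its cheapest open site; total = fixed + service.
{South, East}: P→East 6·18=108, Q→South 3·14=42, R→South 3·25=75, S→East 2·16=32, T→South 6·24=144. Service 401; fixed 270; total 671.
{East}: service 583 + fixed 93 = 676
{North, East}: service 527 + fixed 194 = 721
{North, South, East}: service 401 + fixed 371 = 772
(All 7 nonempty subsets were checked; South and East is lowest.)

Minimum total cost: 671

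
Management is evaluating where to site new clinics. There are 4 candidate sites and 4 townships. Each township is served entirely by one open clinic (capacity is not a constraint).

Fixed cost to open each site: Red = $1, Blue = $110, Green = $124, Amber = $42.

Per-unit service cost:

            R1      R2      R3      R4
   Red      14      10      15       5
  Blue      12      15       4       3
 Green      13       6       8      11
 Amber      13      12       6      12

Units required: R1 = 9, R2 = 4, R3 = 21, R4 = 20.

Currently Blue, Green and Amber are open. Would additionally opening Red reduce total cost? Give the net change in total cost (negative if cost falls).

Current service cost with {Blue, Green, Amber}: 276.
Adding Red: each township re-picks its cheapest; new service cost 276, saving 0.
Extra fixed cost: 1. Net change = 1 − 0 = 1.
(Totals: 552 → 553.)

No — net change +1 (cost rises by 1).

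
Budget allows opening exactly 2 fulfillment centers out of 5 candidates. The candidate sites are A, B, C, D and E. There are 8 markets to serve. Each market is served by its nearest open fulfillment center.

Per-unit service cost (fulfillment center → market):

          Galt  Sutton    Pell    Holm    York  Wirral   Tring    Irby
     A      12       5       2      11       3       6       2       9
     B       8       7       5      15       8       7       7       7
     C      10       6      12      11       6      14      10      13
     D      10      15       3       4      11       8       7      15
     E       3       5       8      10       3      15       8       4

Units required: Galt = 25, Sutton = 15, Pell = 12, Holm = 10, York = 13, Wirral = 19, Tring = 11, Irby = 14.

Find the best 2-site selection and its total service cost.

With exactly 2 open, each market uses its cheapest among the chosen.
{A, E}: Galt→E 3·25=75, Sutton→A 5·15=75, Pell→A 2·12=24, Holm→E 10·10=100, York→A 3·13=39, Wirral→A 6·19=114, Tring→A 2·11=22, Irby→E 4·14=56. Service cost 505.
{D, E}: service cost 550
{B, E}: service cost 615
Among all 10 size-2 choices, {A, E} is lowest.

Choose A and E; total service cost 505.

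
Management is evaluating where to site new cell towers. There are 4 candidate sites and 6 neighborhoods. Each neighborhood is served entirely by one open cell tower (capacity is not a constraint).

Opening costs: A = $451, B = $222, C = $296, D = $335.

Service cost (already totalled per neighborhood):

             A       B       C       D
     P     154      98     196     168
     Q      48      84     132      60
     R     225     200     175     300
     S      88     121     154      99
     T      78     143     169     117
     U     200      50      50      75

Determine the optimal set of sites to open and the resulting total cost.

For any fixed open set, each neighborhood goes to its cheapest open site; total = fixed + service.
{B}: P→B 98, Q→B 84, R→B 200, S→B 121, T→B 143, U→B 50. Service 696; fixed 222; total 918.
{D}: service 819 + fixed 335 = 1154
{C}: service 876 + fixed 296 = 1172
{A, B, C, D}: service 537 + fixed 1304 = 1841
(All 15 nonempty subsets were checked; B only is lowest.)

Open B only; minimum total cost 918.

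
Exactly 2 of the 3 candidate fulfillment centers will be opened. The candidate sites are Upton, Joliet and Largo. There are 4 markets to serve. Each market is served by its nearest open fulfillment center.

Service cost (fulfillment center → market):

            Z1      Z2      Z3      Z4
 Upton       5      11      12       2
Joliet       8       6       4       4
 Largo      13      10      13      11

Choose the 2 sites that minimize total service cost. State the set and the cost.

Choose Upton and Joliet; total service cost 17.

With exactly 2 open, each market uses its cheapest among the chosen.
{Upton, Joliet}: Z1→Upton 5, Z2→Joliet 6, Z3→Joliet 4, Z4→Upton 2. Service cost 17.
{Joliet, Largo}: service cost 22
{Upton, Largo}: service cost 29
Among all 3 size-2 choices, {Upton, Joliet} is lowest.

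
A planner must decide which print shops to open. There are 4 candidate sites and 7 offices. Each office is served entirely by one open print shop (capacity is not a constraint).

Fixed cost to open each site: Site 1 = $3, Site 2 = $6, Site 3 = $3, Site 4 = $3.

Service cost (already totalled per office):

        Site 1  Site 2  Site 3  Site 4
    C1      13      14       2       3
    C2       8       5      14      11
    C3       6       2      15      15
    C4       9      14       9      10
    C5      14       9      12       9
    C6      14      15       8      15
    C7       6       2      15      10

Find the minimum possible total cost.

Minimum total cost: 46

For any fixed open set, each office goes to its cheapest open site; total = fixed + service.
{Site 2, Site 3}: C1→Site 3 2, C2→Site 2 5, C3→Site 2 2, C4→Site 3 9, C5→Site 2 9, C6→Site 3 8, C7→Site 2 2. Service 37; fixed 9; total 46.
{Site 1, Site 2, Site 3}: service 37 + fixed 12 = 49
{Site 2, Site 3, Site 4}: C1→Site 3 2, C2→Site 2 5, C3→Site 2 2, C4→Site 3 9, C5→Site 2 9, C6→Site 3 8, C7→Site 2 2. Service 37; fixed 12; total 49.
{Site 1, Site 2, Site 3, Site 4}: service 37 + fixed 15 = 52
(All 15 nonempty subsets were checked; Site 2 and Site 3 is lowest.)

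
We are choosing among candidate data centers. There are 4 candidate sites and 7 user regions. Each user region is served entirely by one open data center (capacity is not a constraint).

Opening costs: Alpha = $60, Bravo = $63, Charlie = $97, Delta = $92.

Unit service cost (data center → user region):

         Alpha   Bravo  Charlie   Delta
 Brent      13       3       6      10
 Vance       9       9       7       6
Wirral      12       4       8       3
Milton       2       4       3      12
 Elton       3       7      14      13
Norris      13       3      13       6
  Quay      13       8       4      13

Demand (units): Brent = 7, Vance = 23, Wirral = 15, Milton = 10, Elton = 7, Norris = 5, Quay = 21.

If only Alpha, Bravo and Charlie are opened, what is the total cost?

Each user region is assigned to its cheapest site among the open ones.
{Alpha, Bravo, Charlie}: Brent→Bravo 3·7=21, Vance→Charlie 7·23=161, Wirral→Bravo 4·15=60, Milton→Alpha 2·10=20, Elton→Alpha 3·7=21, Norris→Bravo 3·5=15, Quay→Charlie 4·21=84. Service 382; fixed 220; total 602.

Total cost: 602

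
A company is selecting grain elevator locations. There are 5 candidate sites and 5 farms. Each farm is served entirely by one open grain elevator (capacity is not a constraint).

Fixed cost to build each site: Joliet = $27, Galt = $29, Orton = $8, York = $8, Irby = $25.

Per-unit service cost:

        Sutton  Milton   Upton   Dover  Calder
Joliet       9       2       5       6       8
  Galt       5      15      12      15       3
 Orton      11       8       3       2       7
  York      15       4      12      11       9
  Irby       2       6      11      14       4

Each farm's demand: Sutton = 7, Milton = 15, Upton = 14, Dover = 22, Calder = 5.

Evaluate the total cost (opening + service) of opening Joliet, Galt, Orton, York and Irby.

Each farm is assigned to its cheapest site among the open ones.
{Joliet, Galt, Orton, York, Irby}: Sutton→Irby 2·7=14, Milton→Joliet 2·15=30, Upton→Orton 3·14=42, Dover→Orton 2·22=44, Calder→Galt 3·5=15. Service 145; fixed 97; total 242.

Total cost: 242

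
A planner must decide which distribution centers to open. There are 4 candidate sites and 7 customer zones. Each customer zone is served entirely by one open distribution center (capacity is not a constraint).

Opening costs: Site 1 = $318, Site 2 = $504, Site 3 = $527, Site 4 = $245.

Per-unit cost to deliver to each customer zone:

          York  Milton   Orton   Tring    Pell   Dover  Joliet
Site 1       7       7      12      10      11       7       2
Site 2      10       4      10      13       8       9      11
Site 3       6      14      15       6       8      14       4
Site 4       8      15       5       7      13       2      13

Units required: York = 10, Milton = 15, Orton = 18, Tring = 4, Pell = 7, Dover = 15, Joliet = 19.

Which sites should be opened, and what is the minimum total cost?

For any fixed open set, each customer zone goes to its cheapest open site; total = fixed + service.
{Site 1}: York→Site 1 7·10=70, Milton→Site 1 7·15=105, Orton→Site 1 12·18=216, Tring→Site 1 10·4=40, Pell→Site 1 11·7=77, Dover→Site 1 7·15=105, Joliet→Site 1 2·19=38. Service 651; fixed 318; total 969.
{Site 1, Site 4}: service 438 + fixed 563 = 1001
{Site 4}: service 791 + fixed 245 = 1036
{Site 1, Site 2, Site 3, Site 4}: service 358 + fixed 1594 = 1952
No other subset beats 969.

Open Site 1 only; minimum total cost 969.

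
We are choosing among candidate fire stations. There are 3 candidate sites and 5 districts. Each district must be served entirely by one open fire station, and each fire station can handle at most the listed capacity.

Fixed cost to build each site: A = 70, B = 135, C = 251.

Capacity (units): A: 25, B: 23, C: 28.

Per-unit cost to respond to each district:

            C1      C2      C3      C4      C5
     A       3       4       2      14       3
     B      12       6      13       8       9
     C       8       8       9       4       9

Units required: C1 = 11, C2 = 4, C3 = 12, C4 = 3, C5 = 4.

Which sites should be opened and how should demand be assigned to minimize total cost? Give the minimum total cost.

Open {A, B}: C1→A 3·11=33, C2→B 6·4=24, C3→A 2·12=24, C4→B 8·3=24, C5→B 9·4=36.
Loads: A carries 23/25, B carries 11/23. Service 141; fixed 205; total 346.
Next best feasible plan costs 413.

Minimum total cost: 346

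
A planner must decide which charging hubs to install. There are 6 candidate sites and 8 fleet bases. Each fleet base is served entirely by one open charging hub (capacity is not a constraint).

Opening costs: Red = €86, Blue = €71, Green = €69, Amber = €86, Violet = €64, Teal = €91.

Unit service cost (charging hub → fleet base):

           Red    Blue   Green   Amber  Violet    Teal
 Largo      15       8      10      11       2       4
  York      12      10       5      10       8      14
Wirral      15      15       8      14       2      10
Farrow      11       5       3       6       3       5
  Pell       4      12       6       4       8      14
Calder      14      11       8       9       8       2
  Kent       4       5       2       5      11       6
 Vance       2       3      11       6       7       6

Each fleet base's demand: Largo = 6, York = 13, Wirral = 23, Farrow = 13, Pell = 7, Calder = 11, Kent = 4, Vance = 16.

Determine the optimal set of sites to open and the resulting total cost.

For any fixed open set, each fleet base goes to its cheapest open site; total = fixed + service.
{Red, Violet}: Largo→Violet 2·6=12, York→Violet 8·13=104, Wirral→Violet 2·23=46, Farrow→Violet 3·13=39, Pell→Red 4·7=28, Calder→Violet 8·11=88, Kent→Red 4·4=16, Vance→Red 2·16=32. Service 365; fixed 150; total 515.
{Red, Green, Violet}: service 318 + fixed 219 = 537
{Red, Violet, Teal}: Largo→Violet 2·6=12, York→Violet 8·13=104, Wirral→Violet 2·23=46, Farrow→Violet 3·13=39, Pell→Red 4·7=28, Calder→Teal 2·11=22, Kent→Red 4·4=16, Vance→Red 2·16=32. Service 299; fixed 241; total 540.
{Red, Blue, Green, Amber, Violet, Teal}: service 252 + fixed 467 = 719
No other subset beats 515.

Open Red and Violet; minimum total cost 515.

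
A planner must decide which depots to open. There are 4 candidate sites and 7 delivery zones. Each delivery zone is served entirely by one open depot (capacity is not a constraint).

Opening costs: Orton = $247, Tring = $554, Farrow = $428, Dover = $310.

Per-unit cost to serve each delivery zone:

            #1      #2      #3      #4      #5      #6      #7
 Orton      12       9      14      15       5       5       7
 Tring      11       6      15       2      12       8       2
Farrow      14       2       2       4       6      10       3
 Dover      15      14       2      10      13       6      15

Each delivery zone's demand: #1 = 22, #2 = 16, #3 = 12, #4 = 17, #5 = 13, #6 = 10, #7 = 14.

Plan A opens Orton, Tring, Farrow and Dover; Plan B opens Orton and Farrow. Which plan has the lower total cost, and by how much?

Plan A: {Orton, Tring, Farrow, Dover}: #1→Tring 11·22=242, #2→Farrow 2·16=32, #3→Farrow 2·12=24, #4→Tring 2·17=34, #5→Orton 5·13=65, #6→Orton 5·10=50, #7→Tring 2·14=28. Service 475; fixed 1539; total 2014.
Plan B: {Orton, Farrow}: #1→Orton 12·22=264, #2→Farrow 2·16=32, #3→Farrow 2·12=24, #4→Farrow 4·17=68, #5→Orton 5·13=65, #6→Orton 5·10=50, #7→Farrow 3·14=42. Service 545; fixed 675; total 1220.
Difference: |2014 − 1220| = 794.

Plan B is cheaper by 794.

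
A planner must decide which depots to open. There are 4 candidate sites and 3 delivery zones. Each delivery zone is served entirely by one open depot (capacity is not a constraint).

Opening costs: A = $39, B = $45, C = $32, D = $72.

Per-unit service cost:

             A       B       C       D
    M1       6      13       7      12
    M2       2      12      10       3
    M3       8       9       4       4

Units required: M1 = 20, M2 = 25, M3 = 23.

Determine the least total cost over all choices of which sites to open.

Minimum total cost: 333

For any fixed open set, each delivery zone goes to its cheapest open site; total = fixed + service.
{A, C}: M1→A 6·20=120, M2→A 2·25=50, M3→C 4·23=92. Service 262; fixed 71; total 333.
{A, D}: service 262 + fixed 111 = 373
{A, B, C}: M1→A 6·20=120, M2→A 2·25=50, M3→C 4·23=92. Service 262; fixed 116; total 378.
{A, B, C, D}: service 262 + fixed 188 = 450
No other subset beats 333.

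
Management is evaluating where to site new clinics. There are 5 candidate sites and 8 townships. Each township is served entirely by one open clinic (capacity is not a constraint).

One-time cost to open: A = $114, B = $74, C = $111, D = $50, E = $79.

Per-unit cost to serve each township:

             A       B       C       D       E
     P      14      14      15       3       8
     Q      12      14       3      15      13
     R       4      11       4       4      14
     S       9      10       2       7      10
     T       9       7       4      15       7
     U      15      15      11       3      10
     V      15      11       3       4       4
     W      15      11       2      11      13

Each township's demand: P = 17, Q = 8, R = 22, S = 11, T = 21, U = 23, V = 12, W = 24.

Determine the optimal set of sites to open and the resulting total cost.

Open C and D; minimum total cost 583.

For any fixed open set, each township goes to its cheapest open site; total = fixed + service.
{C, D}: P→D 3·17=51, Q→C 3·8=24, R→C 4·22=88, S→C 2·11=22, T→C 4·21=84, U→D 3·23=69, V→C 3·12=36, W→C 2·24=48. Service 422; fixed 161; total 583.
{B, C, D}: P→D 3·17=51, Q→C 3·8=24, R→C 4·22=88, S→C 2·11=22, T→C 4·21=84, U→D 3·23=69, V→C 3·12=36, W→C 2·24=48. Service 422; fixed 235; total 657.
{C, D, E}: P→D 3·17=51, Q→C 3·8=24, R→C 4·22=88, S→C 2·11=22, T→C 4·21=84, U→D 3·23=69, V→C 3·12=36, W→C 2·24=48. Service 422; fixed 240; total 662.
{A, B, C, D, E}: service 422 + fixed 428 = 850
No other subset beats 583.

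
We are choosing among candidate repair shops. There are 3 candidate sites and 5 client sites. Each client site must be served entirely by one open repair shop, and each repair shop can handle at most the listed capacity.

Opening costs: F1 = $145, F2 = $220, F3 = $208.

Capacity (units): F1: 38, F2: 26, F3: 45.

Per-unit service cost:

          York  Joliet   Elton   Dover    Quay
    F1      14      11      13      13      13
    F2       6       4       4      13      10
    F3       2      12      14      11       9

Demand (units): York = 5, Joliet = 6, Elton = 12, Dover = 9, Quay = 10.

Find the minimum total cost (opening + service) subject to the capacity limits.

Minimum total cost: 647

Open {F3}: York→F3 2·5=10, Joliet→F3 12·6=72, Elton→F3 14·12=168, Dover→F3 11·9=99, Quay→F3 9·10=90.
Loads: F3 carries 42/45. Service 439; fixed 208; total 647.
Next best feasible plan costs 699.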